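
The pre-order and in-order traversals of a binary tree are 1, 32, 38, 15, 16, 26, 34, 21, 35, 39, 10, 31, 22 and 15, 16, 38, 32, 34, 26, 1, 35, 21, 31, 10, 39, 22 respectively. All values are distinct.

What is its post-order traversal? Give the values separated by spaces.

The first element of pre-order is the root; it splits in-order into left and right subtrees.
Root 1: left subtree has 6 nodes {15, 16, 38, 32, 34, 26}, right has 6 {35, 21, 31, 10, 39, 22}.
  Root 32: left subtree has 3 nodes {15, 16, 38}, right has 2 {34, 26}.
    Root 38: left subtree has 2 nodes {15, 16}, right has 0 { }.
      Root 15: left subtree has 0 nodes { }, right has 1 {16}.
    Root 26: left subtree has 1 node {34}, right has 0 { }.
  Root 21: left subtree has 1 node {35}, right has 4 {31, 10, 39, 22}.
    Root 39: left subtree has 2 nodes {31, 10}, right has 1 {22}.
      Root 10: left subtree has 1 node {31}, right has 0 { }.

16 15 38 34 26 32 35 31 10 22 39 21 1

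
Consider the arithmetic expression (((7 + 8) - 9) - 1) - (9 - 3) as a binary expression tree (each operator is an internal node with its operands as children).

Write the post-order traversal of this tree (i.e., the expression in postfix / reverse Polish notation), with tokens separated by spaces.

Post-order on an expression tree gives postfix notation: for each operator, emit left operand, right operand, then the operator.

7 8 + 9 - 1 - 9 3 - -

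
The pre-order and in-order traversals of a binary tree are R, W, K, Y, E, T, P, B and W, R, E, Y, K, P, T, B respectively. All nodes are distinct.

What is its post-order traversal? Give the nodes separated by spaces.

W E Y P B T K R

The first element of pre-order is the root; it splits in-order into left and right subtrees.
Root R: left subtree has 1 node {W}, right has 6 {E, Y, K, P, T, B}.
  Root K: left subtree has 2 nodes {E, Y}, right has 3 {P, T, B}.
    Root Y: left subtree has 1 node {E}, right has 0 { }.
    Root T: left subtree has 1 node {P}, right has 1 {B}.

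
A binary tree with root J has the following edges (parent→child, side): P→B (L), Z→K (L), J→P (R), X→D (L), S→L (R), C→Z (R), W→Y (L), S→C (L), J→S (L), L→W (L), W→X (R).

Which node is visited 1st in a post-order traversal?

K

Post-order visits the left subtree, then the right subtree, then the node.
At J: go left to S.
  At S: go left to C.
    At C: no left child.
    At C: go right to Z.
      At Z: go left to K.
        K is a leaf — visit K.
      At Z: no right child.
      Visit Z.
    Visit C.
  At S: go right to L.
    At L: go left to W.
      At W: go left to Y.
        Y is a leaf — visit Y.
      At W: go right to X.
        At X: go left to D.
          D is a leaf — visit D.
        At X: no right child.
        Visit X.
      Visit W.
    At L: no right child.
    Visit L.
  Visit S.
At J: go right to P.
  At P: go left to B.
    B is a leaf — visit B.
  At P: no right child.
  Visit P.
Visit J.
Full post-order sequence: K, Z, C, Y, D, X, W, L, S, B, P, J.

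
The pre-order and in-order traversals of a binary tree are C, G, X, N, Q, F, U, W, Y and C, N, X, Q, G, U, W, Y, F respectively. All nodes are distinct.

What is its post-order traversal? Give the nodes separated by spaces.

N Q X Y W U F G C

The first element of pre-order is the root; it splits in-order into left and right subtrees.
Root C: left subtree has 0 nodes { }, right has 8 {N, X, Q, G, U, W, Y, F}.
  Root G: left subtree has 3 nodes {N, X, Q}, right has 4 {U, W, Y, F}.
    Root X: left subtree has 1 node {N}, right has 1 {Q}.
    Root F: left subtree has 3 nodes {U, W, Y}, right has 0 { }.
      Root U: left subtree has 0 nodes { }, right has 2 {W, Y}.
        Root W: left subtree has 0 nodes { }, right has 1 {Y}.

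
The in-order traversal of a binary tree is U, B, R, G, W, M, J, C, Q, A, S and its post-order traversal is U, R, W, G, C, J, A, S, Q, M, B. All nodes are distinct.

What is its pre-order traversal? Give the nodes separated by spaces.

The last element of post-order is the root; it splits in-order into left and right subtrees.
Root B: left subtree has 1 node {U}, right has 9 {R, G, W, M, J, C, Q, A, S}.
  Root M: left subtree has 3 nodes {R, G, W}, right has 5 {J, C, Q, A, S}.
    Root G: left subtree has 1 node {R}, right has 1 {W}.
    Root Q: left subtree has 2 nodes {J, C}, right has 2 {A, S}.
      Root J: left subtree has 0 nodes { }, right has 1 {C}.
      Root S: left subtree has 1 node {A}, right has 0 { }.

B U M G R W Q J C S A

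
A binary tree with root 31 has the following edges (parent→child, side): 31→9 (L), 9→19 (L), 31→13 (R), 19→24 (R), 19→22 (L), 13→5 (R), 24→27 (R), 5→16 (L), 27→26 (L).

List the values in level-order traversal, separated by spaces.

Level-order visits nodes level by level from the root, left to right within each level.
Level 0: 31
Level 1: 9, 13
Level 2: 19, 5
Level 3: 22, 24, 16
Level 4: 27
Level 5: 26

31 9 13 19 5 22 24 16 27 26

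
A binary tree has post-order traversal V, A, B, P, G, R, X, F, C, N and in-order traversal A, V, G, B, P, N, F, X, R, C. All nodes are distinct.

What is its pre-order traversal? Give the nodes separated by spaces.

The last element of post-order is the root; it splits in-order into left and right subtrees.
Root N: left subtree has 5 nodes {A, V, G, B, P}, right has 4 {F, X, R, C}.
  Root G: left subtree has 2 nodes {A, V}, right has 2 {B, P}.
    Root A: left subtree has 0 nodes { }, right has 1 {V}.
    Root P: left subtree has 1 node {B}, right has 0 { }.
  Root C: left subtree has 3 nodes {F, X, R}, right has 0 { }.
    Root F: left subtree has 0 nodes { }, right has 2 {X, R}.
      Root X: left subtree has 0 nodes { }, right has 1 {R}.

N G A V P B C F X R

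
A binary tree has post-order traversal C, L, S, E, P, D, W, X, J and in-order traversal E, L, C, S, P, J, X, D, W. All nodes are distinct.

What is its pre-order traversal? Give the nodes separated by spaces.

J P E S L C X W D

The last element of post-order is the root; it splits in-order into left and right subtrees.
Root J: left subtree has 5 nodes {E, L, C, S, P}, right has 3 {X, D, W}.
  Root P: left subtree has 4 nodes {E, L, C, S}, right has 0 { }.
    Root E: left subtree has 0 nodes { }, right has 3 {L, C, S}.
      Root S: left subtree has 2 nodes {L, C}, right has 0 { }.
        Root L: left subtree has 0 nodes { }, right has 1 {C}.
  Root X: left subtree has 0 nodes { }, right has 2 {D, W}.
    Root W: left subtree has 1 node {D}, right has 0 { }.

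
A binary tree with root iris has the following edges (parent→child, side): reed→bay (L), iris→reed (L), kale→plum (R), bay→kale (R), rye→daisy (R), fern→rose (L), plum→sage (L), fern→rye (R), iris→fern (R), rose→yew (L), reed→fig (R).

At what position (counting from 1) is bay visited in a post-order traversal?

Post-order visits the left subtree, then the right subtree, then the node.
At iris: go left to reed.
  At reed: go left to bay.
    At bay: no left child.
    At bay: go right to kale.
      At kale: no left child.
      At kale: go right to plum.
        At plum: go left to sage.
          sage is a leaf — visit sage.
        At plum: no right child.
        Visit plum.
      Visit kale.
    Visit bay.
  At reed: go right to fig.
    fig is a leaf — visit fig.
  Visit reed.
At iris: go right to fern.
  At fern: go left to rose.
    At rose: go left to yew.
      yew is a leaf — visit yew.
    At rose: no right child.
    Visit rose.
  At fern: go right to rye.
    At rye: no left child.
    At rye: go right to daisy.
      daisy is a leaf — visit daisy.
    Visit rye.
  Visit fern.
Visit iris.
Full post-order sequence: sage, plum, kale, bay, fig, reed, yew, rose, daisy, rye, fern, iris.

4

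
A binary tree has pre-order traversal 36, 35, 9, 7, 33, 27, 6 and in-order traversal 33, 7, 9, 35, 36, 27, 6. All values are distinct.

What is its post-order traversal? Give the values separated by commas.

33, 7, 9, 35, 6, 27, 36

The first element of pre-order is the root; it splits in-order into left and right subtrees.
Root 36: left subtree has 4 nodes {33, 7, 9, 35}, right has 2 {27, 6}.
  Root 35: left subtree has 3 nodes {33, 7, 9}, right has 0 { }.
    Root 9: left subtree has 2 nodes {33, 7}, right has 0 { }.
      Root 7: left subtree has 1 node {33}, right has 0 { }.
  Root 27: left subtree has 0 nodes { }, right has 1 {6}.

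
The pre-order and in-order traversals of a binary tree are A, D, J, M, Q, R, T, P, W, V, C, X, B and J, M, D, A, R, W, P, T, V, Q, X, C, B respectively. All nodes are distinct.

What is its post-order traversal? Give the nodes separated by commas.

The first element of pre-order is the root; it splits in-order into left and right subtrees.
Root A: left subtree has 3 nodes {J, M, D}, right has 9 {R, W, P, T, V, Q, X, C, B}.
  Root D: left subtree has 2 nodes {J, M}, right has 0 { }.
    Root J: left subtree has 0 nodes { }, right has 1 {M}.
  Root Q: left subtree has 5 nodes {R, W, P, T, V}, right has 3 {X, C, B}.
    Root R: left subtree has 0 nodes { }, right has 4 {W, P, T, V}.
      Root T: left subtree has 2 nodes {W, P}, right has 1 {V}.
        Root P: left subtree has 1 node {W}, right has 0 { }.
    Root C: left subtree has 1 node {X}, right has 1 {B}.

M, J, D, W, P, V, T, R, X, B, C, Q, A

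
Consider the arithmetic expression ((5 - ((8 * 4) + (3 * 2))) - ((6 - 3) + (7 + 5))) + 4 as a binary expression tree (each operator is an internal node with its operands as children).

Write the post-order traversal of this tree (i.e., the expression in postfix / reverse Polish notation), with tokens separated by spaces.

5 8 4 * 3 2 * + - 6 3 - 7 5 + + - 4 +

Post-order on an expression tree gives postfix notation: for each operator, emit left operand, right operand, then the operator.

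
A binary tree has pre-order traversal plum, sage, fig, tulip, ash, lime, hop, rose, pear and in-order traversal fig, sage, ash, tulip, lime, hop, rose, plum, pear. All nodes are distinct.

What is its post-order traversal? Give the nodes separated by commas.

The first element of pre-order is the root; it splits in-order into left and right subtrees.
Root plum: left subtree has 7 nodes {fig, sage, ash, tulip, lime, hop, rose}, right has 1 {pear}.
  Root sage: left subtree has 1 node {fig}, right has 5 {ash, tulip, lime, hop, rose}.
    Root tulip: left subtree has 1 node {ash}, right has 3 {lime, hop, rose}.
      Root lime: left subtree has 0 nodes { }, right has 2 {hop, rose}.
        Root hop: left subtree has 0 nodes { }, right has 1 {rose}.

fig, ash, rose, hop, lime, tulip, sage, pear, plum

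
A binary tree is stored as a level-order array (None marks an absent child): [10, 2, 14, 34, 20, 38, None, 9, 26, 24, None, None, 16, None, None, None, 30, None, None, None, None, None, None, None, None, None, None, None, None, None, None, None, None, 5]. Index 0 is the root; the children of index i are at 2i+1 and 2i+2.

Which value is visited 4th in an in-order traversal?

34

In-order visits the left subtree, then the node, then the right subtree.
At 10: go left to 2.
  At 2: go left to 34.
    At 34: go left to 9.
      At 9: no left child.
      Visit 9.
      At 9: go right to 30.
        At 30: go left to 5.
          5 is a leaf — visit 5.
        Visit 30.
        At 30: no right child.
    Visit 34.
    At 34: go right to 26.
      26 is a leaf — visit 26.
  Visit 2.
  At 2: go right to 20.
    At 20: go left to 24.
      24 is a leaf — visit 24.
    Visit 20.
    At 20: no right child.
Visit 10.
At 10: go right to 14.
  At 14: go left to 38.
    At 38: no left child.
    Visit 38.
    At 38: go right to 16.
      16 is a leaf — visit 16.
  Visit 14.
  At 14: no right child.
Full in-order sequence: 9, 5, 30, 34, 26, 2, 24, 20, 10, 38, 16, 14.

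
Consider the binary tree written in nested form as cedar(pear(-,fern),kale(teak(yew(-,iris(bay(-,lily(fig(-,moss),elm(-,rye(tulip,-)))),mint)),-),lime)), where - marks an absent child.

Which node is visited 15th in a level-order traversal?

Level-order visits nodes level by level from the root, left to right within each level.
Level 0: cedar
Level 1: pear, kale
Level 2: fern, teak, lime
Level 3: yew
Level 4: iris
Level 5: bay, mint
Level 6: lily
Level 7: fig, elm
Level 8: moss, rye
Level 9: tulip
Full level-order sequence: cedar, pear, kale, fern, teak, lime, yew, iris, bay, mint, lily, fig, elm, moss, rye, tulip.

rye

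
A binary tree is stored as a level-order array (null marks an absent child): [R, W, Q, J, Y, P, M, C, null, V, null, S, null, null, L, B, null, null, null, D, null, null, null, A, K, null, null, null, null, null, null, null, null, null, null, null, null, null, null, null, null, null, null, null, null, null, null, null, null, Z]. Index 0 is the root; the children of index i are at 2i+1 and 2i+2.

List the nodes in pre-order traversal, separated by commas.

R, W, J, C, B, Y, V, D, Q, P, S, A, K, Z, M, L

Pre-order visits the node, then its left subtree, then its right subtree.
Visit R.
At R: go left to W.
  Visit W.
  At W: go left to J.
    Visit J.
    At J: go left to C.
      Visit C.
      At C: go left to B.
        B is a leaf — visit B.
      At C: no right child.
    At J: no right child.
  At W: go right to Y.
    Visit Y.
    At Y: go left to V.
      Visit V.
      At V: go left to D.
        D is a leaf — visit D.
      At V: no right child.
    At Y: no right child.
At R: go right to Q.
  Visit Q.
  At Q: go left to P.
    Visit P.
    At P: go left to S.
      Visit S.
      At S: go left to A.
        A is a leaf — visit A.
      At S: go right to K.
        Visit K.
        At K: go left to Z.
          Z is a leaf — visit Z.
        At K: no right child.
    At P: no right child.
  At Q: go right to M.
    Visit M.
    At M: no left child.
    At M: go right to L.
      L is a leaf — visit L.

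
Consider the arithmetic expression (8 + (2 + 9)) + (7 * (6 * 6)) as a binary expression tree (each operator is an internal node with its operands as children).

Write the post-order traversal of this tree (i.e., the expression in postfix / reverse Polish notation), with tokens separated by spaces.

Post-order on an expression tree gives postfix notation: for each operator, emit left operand, right operand, then the operator.

8 2 9 + + 7 6 6 * * +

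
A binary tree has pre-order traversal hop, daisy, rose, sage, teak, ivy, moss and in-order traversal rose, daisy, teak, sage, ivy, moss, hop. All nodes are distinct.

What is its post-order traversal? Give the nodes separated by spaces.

rose teak moss ivy sage daisy hop

The first element of pre-order is the root; it splits in-order into left and right subtrees.
Root hop: left subtree has 6 nodes {rose, daisy, teak, sage, ivy, moss}, right has 0 { }.
  Root daisy: left subtree has 1 node {rose}, right has 4 {teak, sage, ivy, moss}.
    Root sage: left subtree has 1 node {teak}, right has 2 {ivy, moss}.
      Root ivy: left subtree has 0 nodes { }, right has 1 {moss}.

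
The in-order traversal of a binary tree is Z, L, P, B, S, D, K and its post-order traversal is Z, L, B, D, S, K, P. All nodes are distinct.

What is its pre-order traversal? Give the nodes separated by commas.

The last element of post-order is the root; it splits in-order into left and right subtrees.
Root P: left subtree has 2 nodes {Z, L}, right has 4 {B, S, D, K}.
  Root L: left subtree has 1 node {Z}, right has 0 { }.
  Root K: left subtree has 3 nodes {B, S, D}, right has 0 { }.
    Root S: left subtree has 1 node {B}, right has 1 {D}.

P, L, Z, K, S, B, D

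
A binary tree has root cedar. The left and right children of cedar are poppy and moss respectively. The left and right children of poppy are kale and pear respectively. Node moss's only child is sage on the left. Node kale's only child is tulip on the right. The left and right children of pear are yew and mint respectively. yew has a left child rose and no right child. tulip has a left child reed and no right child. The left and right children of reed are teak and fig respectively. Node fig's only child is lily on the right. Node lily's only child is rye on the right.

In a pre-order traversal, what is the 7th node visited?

Pre-order visits the node, then its left subtree, then its right subtree.
Visit cedar.
At cedar: go left to poppy.
  Visit poppy.
  At poppy: go left to kale.
    Visit kale.
    At kale: no left child.
    At kale: go right to tulip.
      Visit tulip.
      At tulip: go left to reed.
        Visit reed.
        At reed: go left to teak.
          teak is a leaf — visit teak.
        At reed: go right to fig.
          Visit fig.
          At fig: no left child.
          At fig: go right to lily.
            Visit lily.
            At lily: no left child.
            At lily: go right to rye.
              rye is a leaf — visit rye.
      At tulip: no right child.
  At poppy: go right to pear.
    Visit pear.
    At pear: go left to yew.
      Visit yew.
      At yew: go left to rose.
        rose is a leaf — visit rose.
      At yew: no right child.
    At pear: go right to mint.
      mint is a leaf — visit mint.
At cedar: go right to moss.
  Visit moss.
  At moss: go left to sage.
    sage is a leaf — visit sage.
  At moss: no right child.
Full pre-order sequence: cedar, poppy, kale, tulip, reed, teak, fig, lily, rye, pear, yew, rose, mint, moss, sage.

fig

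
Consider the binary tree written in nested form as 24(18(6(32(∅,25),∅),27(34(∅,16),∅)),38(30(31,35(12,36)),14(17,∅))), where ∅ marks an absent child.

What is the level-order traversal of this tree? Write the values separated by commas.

Level-order visits nodes level by level from the root, left to right within each level.
Level 0: 24
Level 1: 18, 38
Level 2: 6, 27, 30, 14
Level 3: 32, 34, 31, 35, 17
Level 4: 25, 16, 12, 36

24, 18, 38, 6, 27, 30, 14, 32, 34, 31, 35, 17, 25, 16, 12, 36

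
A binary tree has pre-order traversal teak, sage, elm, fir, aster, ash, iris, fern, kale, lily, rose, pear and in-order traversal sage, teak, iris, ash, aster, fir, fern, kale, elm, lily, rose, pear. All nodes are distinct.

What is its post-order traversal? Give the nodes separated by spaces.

sage iris ash aster kale fern fir pear rose lily elm teak

The first element of pre-order is the root; it splits in-order into left and right subtrees.
Root teak: left subtree has 1 node {sage}, right has 10 {iris, ash, aster, fir, fern, kale, elm, lily, rose, pear}.
  Root elm: left subtree has 6 nodes {iris, ash, aster, fir, fern, kale}, right has 3 {lily, rose, pear}.
    Root fir: left subtree has 3 nodes {iris, ash, aster}, right has 2 {fern, kale}.
      Root aster: left subtree has 2 nodes {iris, ash}, right has 0 { }.
        Root ash: left subtree has 1 node {iris}, right has 0 { }.
      Root fern: left subtree has 0 nodes { }, right has 1 {kale}.
    Root lily: left subtree has 0 nodes { }, right has 2 {rose, pear}.
      Root rose: left subtree has 0 nodes { }, right has 1 {pear}.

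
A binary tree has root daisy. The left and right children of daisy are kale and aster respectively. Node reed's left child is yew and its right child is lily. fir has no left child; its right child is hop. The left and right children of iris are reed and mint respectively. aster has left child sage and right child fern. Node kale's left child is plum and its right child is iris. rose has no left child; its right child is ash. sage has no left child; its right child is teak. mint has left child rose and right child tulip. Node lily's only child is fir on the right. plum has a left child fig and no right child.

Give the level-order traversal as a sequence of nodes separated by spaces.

Level-order visits nodes level by level from the root, left to right within each level.
Level 0: daisy
Level 1: kale, aster
Level 2: plum, iris, sage, fern
Level 3: fig, reed, mint, teak
Level 4: yew, lily, rose, tulip
Level 5: fir, ash
Level 6: hop

daisy kale aster plum iris sage fern fig reed mint teak yew lily rose tulip fir ash hop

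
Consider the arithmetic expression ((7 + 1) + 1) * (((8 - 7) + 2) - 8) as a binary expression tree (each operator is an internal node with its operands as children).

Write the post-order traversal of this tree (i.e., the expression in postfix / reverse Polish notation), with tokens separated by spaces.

Post-order on an expression tree gives postfix notation: for each operator, emit left operand, right operand, then the operator.

7 1 + 1 + 8 7 - 2 + 8 - *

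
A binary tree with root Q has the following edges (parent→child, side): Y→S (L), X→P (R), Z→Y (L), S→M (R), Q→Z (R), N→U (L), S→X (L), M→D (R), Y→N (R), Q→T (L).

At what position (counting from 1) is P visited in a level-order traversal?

Level-order visits nodes level by level from the root, left to right within each level.
Level 0: Q
Level 1: T, Z
Level 2: Y
Level 3: S, N
Level 4: X, M, U
Level 5: P, D
Full level-order sequence: Q, T, Z, Y, S, N, X, M, U, P, D.

10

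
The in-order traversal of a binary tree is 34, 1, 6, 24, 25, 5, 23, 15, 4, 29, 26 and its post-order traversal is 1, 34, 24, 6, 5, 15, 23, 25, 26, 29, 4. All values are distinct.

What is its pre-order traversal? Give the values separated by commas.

4, 25, 6, 34, 1, 24, 23, 5, 15, 29, 26

The last element of post-order is the root; it splits in-order into left and right subtrees.
Root 4: left subtree has 8 nodes {34, 1, 6, 24, 25, 5, 23, 15}, right has 2 {29, 26}.
  Root 25: left subtree has 4 nodes {34, 1, 6, 24}, right has 3 {5, 23, 15}.
    Root 6: left subtree has 2 nodes {34, 1}, right has 1 {24}.
      Root 34: left subtree has 0 nodes { }, right has 1 {1}.
    Root 23: left subtree has 1 node {5}, right has 1 {15}.
  Root 29: left subtree has 0 nodes { }, right has 1 {26}.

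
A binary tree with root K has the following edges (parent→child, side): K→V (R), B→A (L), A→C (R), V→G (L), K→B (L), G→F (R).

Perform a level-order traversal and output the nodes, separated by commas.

K, B, V, A, G, C, F

Level-order visits nodes level by level from the root, left to right within each level.
Level 0: K
Level 1: B, V
Level 2: A, G
Level 3: C, F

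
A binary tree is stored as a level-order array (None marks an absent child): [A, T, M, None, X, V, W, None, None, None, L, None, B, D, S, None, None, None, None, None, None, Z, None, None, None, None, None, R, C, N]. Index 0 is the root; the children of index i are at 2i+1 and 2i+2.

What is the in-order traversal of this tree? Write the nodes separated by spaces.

In-order visits the left subtree, then the node, then the right subtree.
At A: go left to T.
  At T: no left child.
  Visit T.
  At T: go right to X.
    At X: no left child.
    Visit X.
    At X: go right to L.
      At L: go left to Z.
        Z is a leaf — visit Z.
      Visit L.
      At L: no right child.
Visit A.
At A: go right to M.
  At M: go left to V.
    At V: no left child.
    Visit V.
    At V: go right to B.
      B is a leaf — visit B.
  Visit M.
  At M: go right to W.
    At W: go left to D.
      At D: go left to R.
        R is a leaf — visit R.
      Visit D.
      At D: go right to C.
        C is a leaf — visit C.
    Visit W.
    At W: go right to S.
      At S: go left to N.
        N is a leaf — visit N.
      Visit S.
      At S: no right child.

T X Z L A V B M R D C W N S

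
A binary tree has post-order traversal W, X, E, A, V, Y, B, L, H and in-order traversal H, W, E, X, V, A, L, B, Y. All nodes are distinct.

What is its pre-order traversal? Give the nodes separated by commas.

The last element of post-order is the root; it splits in-order into left and right subtrees.
Root H: left subtree has 0 nodes { }, right has 8 {W, E, X, V, A, L, B, Y}.
  Root L: left subtree has 5 nodes {W, E, X, V, A}, right has 2 {B, Y}.
    Root V: left subtree has 3 nodes {W, E, X}, right has 1 {A}.
      Root E: left subtree has 1 node {W}, right has 1 {X}.
    Root B: left subtree has 0 nodes { }, right has 1 {Y}.

H, L, V, E, W, X, A, B, Y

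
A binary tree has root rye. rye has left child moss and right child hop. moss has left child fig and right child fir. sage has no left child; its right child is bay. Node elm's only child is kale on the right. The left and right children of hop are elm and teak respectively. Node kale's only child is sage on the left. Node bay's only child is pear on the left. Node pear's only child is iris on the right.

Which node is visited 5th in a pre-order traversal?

Pre-order visits the node, then its left subtree, then its right subtree.
Visit rye.
At rye: go left to moss.
  Visit moss.
  At moss: go left to fig.
    fig is a leaf — visit fig.
  At moss: go right to fir.
    fir is a leaf — visit fir.
At rye: go right to hop.
  Visit hop.
  At hop: go left to elm.
    Visit elm.
    At elm: no left child.
    At elm: go right to kale.
      Visit kale.
      At kale: go left to sage.
        Visit sage.
        At sage: no left child.
        At sage: go right to bay.
          Visit bay.
          At bay: go left to pear.
            Visit pear.
            At pear: no left child.
            At pear: go right to iris.
              iris is a leaf — visit iris.
          At bay: no right child.
      At kale: no right child.
  At hop: go right to teak.
    teak is a leaf — visit teak.
Full pre-order sequence: rye, moss, fig, fir, hop, elm, kale, sage, bay, pear, iris, teak.

hop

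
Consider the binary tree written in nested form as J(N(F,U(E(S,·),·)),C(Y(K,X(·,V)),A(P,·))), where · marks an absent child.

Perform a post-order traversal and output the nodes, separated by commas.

Post-order visits the left subtree, then the right subtree, then the node.
At J: go left to N.
  At N: go left to F.
    F is a leaf — visit F.
  At N: go right to U.
    At U: go left to E.
      At E: go left to S.
        S is a leaf — visit S.
      At E: no right child.
      Visit E.
    At U: no right child.
    Visit U.
  Visit N.
At J: go right to C.
  At C: go left to Y.
    At Y: go left to K.
      K is a leaf — visit K.
    At Y: go right to X.
      At X: no left child.
      At X: go right to V.
        V is a leaf — visit V.
      Visit X.
    Visit Y.
  At C: go right to A.
    At A: go left to P.
      P is a leaf — visit P.
    At A: no right child.
    Visit A.
  Visit C.
Visit J.

F, S, E, U, N, K, V, X, Y, P, A, C, J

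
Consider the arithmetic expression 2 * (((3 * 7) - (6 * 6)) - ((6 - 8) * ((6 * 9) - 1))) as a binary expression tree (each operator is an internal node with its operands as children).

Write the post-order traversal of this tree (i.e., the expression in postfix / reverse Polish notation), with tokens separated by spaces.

2 3 7 * 6 6 * - 6 8 - 6 9 * 1 - * - *

Post-order on an expression tree gives postfix notation: for each operator, emit left operand, right operand, then the operator.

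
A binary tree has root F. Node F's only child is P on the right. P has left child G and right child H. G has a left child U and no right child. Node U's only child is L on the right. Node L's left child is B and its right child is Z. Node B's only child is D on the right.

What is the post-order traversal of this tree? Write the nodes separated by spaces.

D B Z L U G H P F

Post-order visits the left subtree, then the right subtree, then the node.
At F: no left child.
At F: go right to P.
  At P: go left to G.
    At G: go left to U.
      At U: no left child.
      At U: go right to L.
        At L: go left to B.
          At B: no left child.
          At B: go right to D.
            D is a leaf — visit D.
          Visit B.
        At L: go right to Z.
          Z is a leaf — visit Z.
        Visit L.
      Visit U.
    At G: no right child.
    Visit G.
  At P: go right to H.
    H is a leaf — visit H.
  Visit P.
Visit F.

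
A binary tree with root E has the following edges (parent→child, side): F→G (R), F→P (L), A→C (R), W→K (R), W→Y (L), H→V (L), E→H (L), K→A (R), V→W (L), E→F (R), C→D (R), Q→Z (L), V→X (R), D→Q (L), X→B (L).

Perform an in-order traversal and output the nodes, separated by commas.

Y, W, K, A, C, Z, Q, D, V, B, X, H, E, P, F, G

In-order visits the left subtree, then the node, then the right subtree.
At E: go left to H.
  At H: go left to V.
    At V: go left to W.
      At W: go left to Y.
        Y is a leaf — visit Y.
      Visit W.
      At W: go right to K.
        At K: no left child.
        Visit K.
        At K: go right to A.
          At A: no left child.
          Visit A.
          At A: go right to C.
            At C: no left child.
            Visit C.
            At C: go right to D.
              At D: go left to Q.
                At Q: go left to Z.
                  Z is a leaf — visit Z.
                Visit Q.
                At Q: no right child.
              Visit D.
              At D: no right child.
    Visit V.
    At V: go right to X.
      At X: go left to B.
        B is a leaf — visit B.
      Visit X.
      At X: no right child.
  Visit H.
  At H: no right child.
Visit E.
At E: go right to F.
  At F: go left to P.
    P is a leaf — visit P.
  Visit F.
  At F: go right to G.
    G is a leaf — visit G.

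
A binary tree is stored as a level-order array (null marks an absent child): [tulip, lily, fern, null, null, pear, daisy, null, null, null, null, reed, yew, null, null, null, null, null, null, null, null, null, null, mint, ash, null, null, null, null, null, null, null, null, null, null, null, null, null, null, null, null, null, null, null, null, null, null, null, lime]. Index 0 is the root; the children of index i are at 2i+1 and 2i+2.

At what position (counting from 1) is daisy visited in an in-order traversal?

10

In-order visits the left subtree, then the node, then the right subtree.
At tulip: go left to lily.
  lily is a leaf — visit lily.
Visit tulip.
At tulip: go right to fern.
  At fern: go left to pear.
    At pear: go left to reed.
      At reed: go left to mint.
        At mint: no left child.
        Visit mint.
        At mint: go right to lime.
          lime is a leaf — visit lime.
      Visit reed.
      At reed: go right to ash.
        ash is a leaf — visit ash.
    Visit pear.
    At pear: go right to yew.
      yew is a leaf — visit yew.
  Visit fern.
  At fern: go right to daisy.
    daisy is a leaf — visit daisy.
Full in-order sequence: lily, tulip, mint, lime, reed, ash, pear, yew, fern, daisy.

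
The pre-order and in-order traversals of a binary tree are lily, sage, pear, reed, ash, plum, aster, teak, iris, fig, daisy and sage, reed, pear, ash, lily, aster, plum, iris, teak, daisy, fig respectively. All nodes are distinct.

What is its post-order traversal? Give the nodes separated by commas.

reed, ash, pear, sage, aster, iris, daisy, fig, teak, plum, lily

The first element of pre-order is the root; it splits in-order into left and right subtrees.
Root lily: left subtree has 4 nodes {sage, reed, pear, ash}, right has 6 {aster, plum, iris, teak, daisy, fig}.
  Root sage: left subtree has 0 nodes { }, right has 3 {reed, pear, ash}.
    Root pear: left subtree has 1 node {reed}, right has 1 {ash}.
  Root plum: left subtree has 1 node {aster}, right has 4 {iris, teak, daisy, fig}.
    Root teak: left subtree has 1 node {iris}, right has 2 {daisy, fig}.
      Root fig: left subtree has 1 node {daisy}, right has 0 { }.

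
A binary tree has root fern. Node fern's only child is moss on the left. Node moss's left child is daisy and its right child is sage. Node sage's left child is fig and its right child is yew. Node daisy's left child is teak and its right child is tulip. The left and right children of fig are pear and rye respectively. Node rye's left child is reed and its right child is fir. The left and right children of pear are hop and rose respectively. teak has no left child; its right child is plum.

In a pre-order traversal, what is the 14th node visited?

Pre-order visits the node, then its left subtree, then its right subtree.
Visit fern.
At fern: go left to moss.
  Visit moss.
  At moss: go left to daisy.
    Visit daisy.
    At daisy: go left to teak.
      Visit teak.
      At teak: no left child.
      At teak: go right to plum.
        plum is a leaf — visit plum.
    At daisy: go right to tulip.
      tulip is a leaf — visit tulip.
  At moss: go right to sage.
    Visit sage.
    At sage: go left to fig.
      Visit fig.
      At fig: go left to pear.
        Visit pear.
        At pear: go left to hop.
          hop is a leaf — visit hop.
        At pear: go right to rose.
          rose is a leaf — visit rose.
      At fig: go right to rye.
        Visit rye.
        At rye: go left to reed.
          reed is a leaf — visit reed.
        At rye: go right to fir.
          fir is a leaf — visit fir.
    At sage: go right to yew.
      yew is a leaf — visit yew.
At fern: no right child.
Full pre-order sequence: fern, moss, daisy, teak, plum, tulip, sage, fig, pear, hop, rose, rye, reed, fir, yew.

fir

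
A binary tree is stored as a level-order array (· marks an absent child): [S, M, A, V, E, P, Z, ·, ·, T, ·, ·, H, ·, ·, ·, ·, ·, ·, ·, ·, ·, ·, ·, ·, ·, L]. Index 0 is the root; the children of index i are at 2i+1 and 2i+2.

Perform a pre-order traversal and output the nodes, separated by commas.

Pre-order visits the node, then its left subtree, then its right subtree.
Visit S.
At S: go left to M.
  Visit M.
  At M: go left to V.
    V is a leaf — visit V.
  At M: go right to E.
    Visit E.
    At E: go left to T.
      T is a leaf — visit T.
    At E: no right child.
At S: go right to A.
  Visit A.
  At A: go left to P.
    Visit P.
    At P: no left child.
    At P: go right to H.
      Visit H.
      At H: no left child.
      At H: go right to L.
        L is a leaf — visit L.
  At A: go right to Z.
    Z is a leaf — visit Z.

S, M, V, E, T, A, P, H, L, Z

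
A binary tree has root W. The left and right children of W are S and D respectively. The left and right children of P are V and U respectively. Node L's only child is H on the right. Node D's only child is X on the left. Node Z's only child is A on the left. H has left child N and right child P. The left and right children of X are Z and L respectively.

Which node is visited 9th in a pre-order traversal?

Pre-order visits the node, then its left subtree, then its right subtree.
Visit W.
At W: go left to S.
  S is a leaf — visit S.
At W: go right to D.
  Visit D.
  At D: go left to X.
    Visit X.
    At X: go left to Z.
      Visit Z.
      At Z: go left to A.
        A is a leaf — visit A.
      At Z: no right child.
    At X: go right to L.
      Visit L.
      At L: no left child.
      At L: go right to H.
        Visit H.
        At H: go left to N.
          N is a leaf — visit N.
        At H: go right to P.
          Visit P.
          At P: go left to V.
            V is a leaf — visit V.
          At P: go right to U.
            U is a leaf — visit U.
  At D: no right child.
Full pre-order sequence: W, S, D, X, Z, A, L, H, N, P, V, U.

N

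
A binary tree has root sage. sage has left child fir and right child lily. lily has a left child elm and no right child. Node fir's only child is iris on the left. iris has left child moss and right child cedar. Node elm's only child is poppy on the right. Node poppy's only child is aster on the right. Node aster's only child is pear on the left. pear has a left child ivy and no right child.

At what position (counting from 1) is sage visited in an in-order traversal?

5

In-order visits the left subtree, then the node, then the right subtree.
At sage: go left to fir.
  At fir: go left to iris.
    At iris: go left to moss.
      moss is a leaf — visit moss.
    Visit iris.
    At iris: go right to cedar.
      cedar is a leaf — visit cedar.
  Visit fir.
  At fir: no right child.
Visit sage.
At sage: go right to lily.
  At lily: go left to elm.
    At elm: no left child.
    Visit elm.
    At elm: go right to poppy.
      At poppy: no left child.
      Visit poppy.
      At poppy: go right to aster.
        At aster: go left to pear.
          At pear: go left to ivy.
            ivy is a leaf — visit ivy.
          Visit pear.
          At pear: no right child.
        Visit aster.
        At aster: no right child.
  Visit lily.
  At lily: no right child.
Full in-order sequence: moss, iris, cedar, fir, sage, elm, poppy, ivy, pear, aster, lily.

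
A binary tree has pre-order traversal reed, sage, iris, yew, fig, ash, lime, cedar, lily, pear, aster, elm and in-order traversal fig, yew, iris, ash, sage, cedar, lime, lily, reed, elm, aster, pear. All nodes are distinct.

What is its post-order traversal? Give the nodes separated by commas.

fig, yew, ash, iris, cedar, lily, lime, sage, elm, aster, pear, reed

The first element of pre-order is the root; it splits in-order into left and right subtrees.
Root reed: left subtree has 8 nodes {fig, yew, iris, ash, sage, cedar, lime, lily}, right has 3 {elm, aster, pear}.
  Root sage: left subtree has 4 nodes {fig, yew, iris, ash}, right has 3 {cedar, lime, lily}.
    Root iris: left subtree has 2 nodes {fig, yew}, right has 1 {ash}.
      Root yew: left subtree has 1 node {fig}, right has 0 { }.
    Root lime: left subtree has 1 node {cedar}, right has 1 {lily}.
  Root pear: left subtree has 2 nodes {elm, aster}, right has 0 { }.
    Root aster: left subtree has 1 node {elm}, right has 0 { }.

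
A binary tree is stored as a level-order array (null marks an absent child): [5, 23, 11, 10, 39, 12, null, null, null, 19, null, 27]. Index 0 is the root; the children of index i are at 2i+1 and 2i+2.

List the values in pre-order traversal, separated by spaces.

Pre-order visits the node, then its left subtree, then its right subtree.
Visit 5.
At 5: go left to 23.
  Visit 23.
  At 23: go left to 10.
    10 is a leaf — visit 10.
  At 23: go right to 39.
    Visit 39.
    At 39: go left to 19.
      19 is a leaf — visit 19.
    At 39: no right child.
At 5: go right to 11.
  Visit 11.
  At 11: go left to 12.
    Visit 12.
    At 12: go left to 27.
      27 is a leaf — visit 27.
    At 12: no right child.
  At 11: no right child.

5 23 10 39 19 11 12 27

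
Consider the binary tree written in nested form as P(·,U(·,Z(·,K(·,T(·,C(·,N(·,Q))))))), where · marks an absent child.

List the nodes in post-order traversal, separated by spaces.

Q N C T K Z U P

Post-order visits the left subtree, then the right subtree, then the node.
At P: no left child.
At P: go right to U.
  At U: no left child.
  At U: go right to Z.
    At Z: no left child.
    At Z: go right to K.
      At K: no left child.
      At K: go right to T.
        At T: no left child.
        At T: go right to C.
          At C: no left child.
          At C: go right to N.
            At N: no left child.
            At N: go right to Q.
              Q is a leaf — visit Q.
            Visit N.
          Visit C.
        Visit T.
      Visit K.
    Visit Z.
  Visit U.
Visit P.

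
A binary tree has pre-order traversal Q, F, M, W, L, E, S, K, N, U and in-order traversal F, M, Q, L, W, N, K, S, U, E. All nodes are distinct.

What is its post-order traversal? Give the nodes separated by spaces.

M F L N K U S E W Q

The first element of pre-order is the root; it splits in-order into left and right subtrees.
Root Q: left subtree has 2 nodes {F, M}, right has 7 {L, W, N, K, S, U, E}.
  Root F: left subtree has 0 nodes { }, right has 1 {M}.
  Root W: left subtree has 1 node {L}, right has 5 {N, K, S, U, E}.
    Root E: left subtree has 4 nodes {N, K, S, U}, right has 0 { }.
      Root S: left subtree has 2 nodes {N, K}, right has 1 {U}.
        Root K: left subtree has 1 node {N}, right has 0 { }.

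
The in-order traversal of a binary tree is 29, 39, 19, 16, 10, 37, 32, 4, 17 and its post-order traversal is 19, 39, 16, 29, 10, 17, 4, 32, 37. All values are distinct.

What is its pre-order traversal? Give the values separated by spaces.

The last element of post-order is the root; it splits in-order into left and right subtrees.
Root 37: left subtree has 5 nodes {29, 39, 19, 16, 10}, right has 3 {32, 4, 17}.
  Root 10: left subtree has 4 nodes {29, 39, 19, 16}, right has 0 { }.
    Root 29: left subtree has 0 nodes { }, right has 3 {39, 19, 16}.
      Root 16: left subtree has 2 nodes {39, 19}, right has 0 { }.
        Root 39: left subtree has 0 nodes { }, right has 1 {19}.
  Root 32: left subtree has 0 nodes { }, right has 2 {4, 17}.
    Root 4: left subtree has 0 nodes { }, right has 1 {17}.

37 10 29 16 39 19 32 4 17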